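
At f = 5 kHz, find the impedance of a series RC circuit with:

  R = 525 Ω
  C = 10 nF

Step 1 — Angular frequency: ω = 2π·f = 2π·5000 = 3.142e+04 rad/s.
Step 2 — Component impedances:
  R: Z = R = 525 Ω
  C: Z = 1/(jωC) = -j/(ω·C) = 0 - j3183 Ω
Step 3 — Series combination: Z_total = R + C = 525 - j3183 Ω = 3226∠-80.6° Ω.

Z = 525 - j3183 Ω = 3226∠-80.6° Ω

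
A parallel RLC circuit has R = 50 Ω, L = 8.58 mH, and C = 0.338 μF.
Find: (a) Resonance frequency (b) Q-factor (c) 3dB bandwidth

Step 1 — Resonance: ω₀ = 1/√(LC) = 1/√(0.00858·3.38e-07) = 1.857e+04 rad/s.
Step 2 — f₀ = ω₀/(2π) = 2955 Hz.
Step 3 — Parallel Q: Q = R/(ω₀L) = 50/(1.857e+04·0.00858) = 0.3138.
Step 4 — Bandwidth: Δω = ω₀/Q = 5.917e+04 rad/s; BW = Δω/(2π) = 9417 Hz.

(a) f₀ = 2955 Hz  (b) Q = 0.3138  (c) BW = 9417 Hz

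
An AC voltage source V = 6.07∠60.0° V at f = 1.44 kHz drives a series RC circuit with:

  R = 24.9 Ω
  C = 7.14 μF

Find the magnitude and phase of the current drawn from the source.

Step 1 — Angular frequency: ω = 2π·f = 2π·1440 = 9048 rad/s.
Step 2 — Component impedances:
  R: Z = R = 24.9 Ω
  C: Z = 1/(jωC) = -j/(ω·C) = 0 - j15.48 Ω
Step 3 — Series combination: Z_total = R + C = 24.9 - j15.48 Ω = 29.32∠-31.9° Ω.
Step 4 — Source phasor: V = 6.07∠60.0° V = 3.035 + j5.257 V.
Step 5 — Ohm's law: I = V / Z_total = (3.035 + j5.257) / (24.9 - j15.48) = -0.006749 + j0.2069 A.
Step 6 — Convert to polar: |I| = 0.207 A, ∠I = 91.9°.

I = 0.207∠91.9° A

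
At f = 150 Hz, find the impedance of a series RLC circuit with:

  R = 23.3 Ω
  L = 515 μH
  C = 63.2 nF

Step 1 — Angular frequency: ω = 2π·f = 2π·150 = 942.5 rad/s.
Step 2 — Component impedances:
  R: Z = R = 23.3 Ω
  L: Z = jωL = j·942.5·0.000515 = 0 + j0.4854 Ω
  C: Z = 1/(jωC) = -j/(ω·C) = 0 - j1.679e+04 Ω
Step 3 — Series combination: Z_total = R + L + C = 23.3 - j1.679e+04 Ω = 1.679e+04∠-89.9° Ω.

Z = 23.3 - j1.679e+04 Ω = 1.679e+04∠-89.9° Ω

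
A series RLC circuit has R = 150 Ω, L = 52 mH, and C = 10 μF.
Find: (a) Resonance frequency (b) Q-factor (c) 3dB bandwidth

Step 1 — Resonance condition Im(Z)=0 gives ω₀ = 1/√(LC).
Step 2 — ω₀ = 1/√(0.052·1e-05) = 1387 rad/s.
Step 3 — f₀ = ω₀/(2π) = 220.7 Hz.
Step 4 — Series Q: Q = ω₀L/R = 1387·0.052/150 = 0.4807.
Step 5 — 3dB bandwidth: Δω = ω₀/Q = 2885 rad/s; BW = Δω/(2π) = 459.1 Hz.

(a) f₀ = 220.7 Hz  (b) Q = 0.4807  (c) BW = 459.1 Hz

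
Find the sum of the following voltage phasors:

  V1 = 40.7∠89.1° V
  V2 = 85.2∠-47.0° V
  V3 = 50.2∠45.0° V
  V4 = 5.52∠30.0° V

Step 1 — Convert each phasor to rectangular form:
  V1 = 40.7·(cos(89.1°) + j·sin(89.1°)) = 0.6393 + j40.69 V
  V2 = 85.2·(cos(-47.0°) + j·sin(-47.0°)) = 58.11 - j62.31 V
  V3 = 50.2·(cos(45.0°) + j·sin(45.0°)) = 35.5 + j35.5 V
  V4 = 5.52·(cos(30.0°) + j·sin(30.0°)) = 4.78 + j2.76 V
Step 2 — Sum components: V_total = 99.02 + j16.64 V.
Step 3 — Convert to polar: |V_total| = 100.4 V, ∠V_total = 9.5°.

V_total = 100.4∠9.5° V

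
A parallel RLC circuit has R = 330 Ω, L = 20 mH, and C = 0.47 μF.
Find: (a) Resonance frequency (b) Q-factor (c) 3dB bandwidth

Step 1 — Resonance: ω₀ = 1/√(LC) = 1/√(0.02·4.7e-07) = 1.031e+04 rad/s.
Step 2 — f₀ = ω₀/(2π) = 1642 Hz.
Step 3 — Parallel Q: Q = R/(ω₀L) = 330/(1.031e+04·0.02) = 1.6.
Step 4 — Bandwidth: Δω = ω₀/Q = 6447 rad/s; BW = Δω/(2π) = 1026 Hz.

(a) f₀ = 1642 Hz  (b) Q = 1.6  (c) BW = 1026 Hz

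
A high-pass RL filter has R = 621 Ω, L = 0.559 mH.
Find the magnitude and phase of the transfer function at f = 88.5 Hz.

Step 1 — Angular frequency: ω = 2π·88.5 = 556.1 rad/s.
Step 2 — Transfer function: H(jω) = jωL/(R + jωL).
Step 3 — Numerator jωL = j·0.3108; denominator R + jωL = 621 + j0.3108.
Step 4 — H = 2.505e-07 + j0.0005005.
Step 5 — Magnitude: |H| = 0.0005005 (-66.0 dB); phase: φ = 90.0°.

|H| = 0.0005005 (-66.0 dB), φ = 90.0°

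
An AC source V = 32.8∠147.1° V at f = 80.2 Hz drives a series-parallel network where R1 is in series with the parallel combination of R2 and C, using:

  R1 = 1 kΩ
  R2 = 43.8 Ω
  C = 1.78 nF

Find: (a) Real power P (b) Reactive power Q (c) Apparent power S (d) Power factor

Step 1 — Angular frequency: ω = 2π·f = 2π·80.2 = 503.9 rad/s.
Step 2 — Component impedances:
  R1: Z = R = 1000 Ω
  R2: Z = R = 43.8 Ω
  C: Z = 1/(jωC) = -j/(ω·C) = 0 - j1.115e+06 Ω
Step 3 — Parallel branch: R2 || C = 1/(1/R2 + 1/C) = 43.8 - j0.001721 Ω.
Step 4 — Series with R1: Z_total = R1 + (R2 || C) = 1044 - j0.001721 Ω = 1044∠-0.0° Ω.
Step 5 — Source phasor: V = 32.8∠147.1° V = -27.54 + j17.82 V.
Step 6 — Current: I = V / Z = -0.02638 + j0.01707 A = 0.03142∠147.1° A.
Step 7 — Complex power: S = V·I* = 1.031 - j1.699e-06 VA.
Step 8 — Real power: P = Re(S) = 1.031 W.
Step 9 — Reactive power: Q = Im(S) = -1.699e-06 VAR.
Step 10 — Apparent power: |S| = 1.031 VA.
Step 11 — Power factor: PF = P/|S| = 1 (leading).

(a) P = 1.031 W  (b) Q = -1.699e-06 VAR  (c) S = 1.031 VA  (d) PF = 1 (leading)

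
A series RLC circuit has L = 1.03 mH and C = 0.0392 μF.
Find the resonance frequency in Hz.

Step 1 — Resonance condition Im(Z)=0 gives ω₀ = 1/√(LC).
Step 2 — ω₀ = 1/√(0.00103·3.92e-08) = 1.574e+05 rad/s.
Step 3 — f₀ = ω₀/(2π) = 2.505e+04 Hz.

f₀ = 2.505e+04 Hz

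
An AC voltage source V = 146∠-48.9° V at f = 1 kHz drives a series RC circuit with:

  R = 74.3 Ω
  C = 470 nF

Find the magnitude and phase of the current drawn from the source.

Step 1 — Angular frequency: ω = 2π·f = 2π·1000 = 6283 rad/s.
Step 2 — Component impedances:
  R: Z = R = 74.3 Ω
  C: Z = 1/(jωC) = -j/(ω·C) = 0 - j338.6 Ω
Step 3 — Series combination: Z_total = R + C = 74.3 - j338.6 Ω = 346.7∠-77.6° Ω.
Step 4 — Source phasor: V = 146∠-48.9° V = 95.98 - j110 V.
Step 5 — Ohm's law: I = V / Z_total = (95.98 - j110) / (74.3 - j338.6) = 0.3693 + j0.2024 A.
Step 6 — Convert to polar: |I| = 0.4211 A, ∠I = 28.7°.

I = 0.4211∠28.7° A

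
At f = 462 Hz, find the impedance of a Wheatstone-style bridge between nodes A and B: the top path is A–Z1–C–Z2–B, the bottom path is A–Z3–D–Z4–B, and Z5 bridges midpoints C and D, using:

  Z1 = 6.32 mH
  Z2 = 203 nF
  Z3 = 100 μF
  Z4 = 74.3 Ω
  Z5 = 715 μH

Step 1 — Angular frequency: ω = 2π·f = 2π·462 = 2903 rad/s.
Step 2 — Component impedances:
  Z1: Z = jωL = j·2903·0.00632 = 0 + j18.35 Ω
  Z2: Z = 1/(jωC) = -j/(ω·C) = 0 - j1697 Ω
  Z3: Z = 1/(jωC) = -j/(ω·C) = 0 - j3.445 Ω
  Z4: Z = R = 74.3 Ω
  Z5: Z = jωL = j·2903·0.000715 = 0 + j2.076 Ω
Step 3 — Bridge requires nodal analysis (the Z5 bridge couples midpoints C and D, so the two paths cannot be reduced to a simple series/parallel combination). Setting node B to ground and injecting 1 A at node A, the 3-node admittance system at A, C, D solves to V_A = Z_AB = 74.12 - j7.393 Ω = 74.49∠-5.7° Ω.

Z = 74.12 - j7.393 Ω = 74.49∠-5.7° Ω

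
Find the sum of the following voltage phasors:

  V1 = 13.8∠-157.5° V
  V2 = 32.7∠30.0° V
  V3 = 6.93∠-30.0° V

Step 1 — Convert each phasor to rectangular form:
  V1 = 13.8·(cos(-157.5°) + j·sin(-157.5°)) = -12.75 - j5.281 V
  V2 = 32.7·(cos(30.0°) + j·sin(30.0°)) = 28.32 + j16.35 V
  V3 = 6.93·(cos(-30.0°) + j·sin(-30.0°)) = 6.002 - j3.465 V
Step 2 — Sum components: V_total = 21.57 + j7.604 V.
Step 3 — Convert to polar: |V_total| = 22.87 V, ∠V_total = 19.4°.

V_total = 22.87∠19.4° V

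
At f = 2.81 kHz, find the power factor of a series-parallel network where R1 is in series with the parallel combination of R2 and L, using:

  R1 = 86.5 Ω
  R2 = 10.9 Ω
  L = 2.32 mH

Step 1 — Angular frequency: ω = 2π·f = 2π·2810 = 1.766e+04 rad/s.
Step 2 — Component impedances:
  R1: Z = R = 86.5 Ω
  R2: Z = R = 10.9 Ω
  L: Z = jωL = j·1.766e+04·0.00232 = 0 + j40.96 Ω
Step 3 — Parallel branch: R2 || L = 1/(1/R2 + 1/L) = 10.18 + j2.709 Ω.
Step 4 — Series with R1: Z_total = R1 + (R2 || L) = 96.68 + j2.709 Ω = 96.72∠1.6° Ω.
Step 5 — Power factor: PF = cos(φ) = Re(Z)/|Z| = 96.68/96.72 = 0.9996.
Step 6 — Type: Im(Z) = 2.709 ⇒ lagging (phase φ = 1.6°).

PF = 0.9996 (lagging, φ = 1.6°)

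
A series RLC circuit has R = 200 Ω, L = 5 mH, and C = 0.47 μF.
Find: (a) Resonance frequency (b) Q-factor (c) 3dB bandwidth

Step 1 — Resonance condition Im(Z)=0 gives ω₀ = 1/√(LC).
Step 2 — ω₀ = 1/√(0.005·4.7e-07) = 2.063e+04 rad/s.
Step 3 — f₀ = ω₀/(2π) = 3283 Hz.
Step 4 — Series Q: Q = ω₀L/R = 2.063e+04·0.005/200 = 0.5157.
Step 5 — 3dB bandwidth: Δω = ω₀/Q = 4e+04 rad/s; BW = Δω/(2π) = 6366 Hz.

(a) f₀ = 3283 Hz  (b) Q = 0.5157  (c) BW = 6366 Hz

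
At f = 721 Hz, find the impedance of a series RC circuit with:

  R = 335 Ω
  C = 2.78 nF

Step 1 — Angular frequency: ω = 2π·f = 2π·721 = 4530 rad/s.
Step 2 — Component impedances:
  R: Z = R = 335 Ω
  C: Z = 1/(jωC) = -j/(ω·C) = 0 - j7.94e+04 Ω
Step 3 — Series combination: Z_total = R + C = 335 - j7.94e+04 Ω = 7.94e+04∠-89.8° Ω.

Z = 335 - j7.94e+04 Ω = 7.94e+04∠-89.8° Ω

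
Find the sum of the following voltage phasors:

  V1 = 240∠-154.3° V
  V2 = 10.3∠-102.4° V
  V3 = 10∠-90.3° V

Step 1 — Convert each phasor to rectangular form:
  V1 = 240·(cos(-154.3°) + j·sin(-154.3°)) = -216.3 - j104.1 V
  V2 = 10.3·(cos(-102.4°) + j·sin(-102.4°)) = -2.212 - j10.06 V
  V3 = 10·(cos(-90.3°) + j·sin(-90.3°)) = -0.05236 - j10 V
Step 2 — Sum components: V_total = -218.5 - j124.1 V.
Step 3 — Convert to polar: |V_total| = 251.3 V, ∠V_total = -150.4°.

V_total = 251.3∠-150.4° V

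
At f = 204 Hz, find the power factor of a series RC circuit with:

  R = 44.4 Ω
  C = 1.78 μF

Step 1 — Angular frequency: ω = 2π·f = 2π·204 = 1282 rad/s.
Step 2 — Component impedances:
  R: Z = R = 44.4 Ω
  C: Z = 1/(jωC) = -j/(ω·C) = 0 - j438.3 Ω
Step 3 — Series combination: Z_total = R + C = 44.4 - j438.3 Ω = 440.5∠-84.2° Ω.
Step 4 — Power factor: PF = cos(φ) = Re(Z)/|Z| = 44.4/440.5 = 0.1008.
Step 5 — Type: Im(Z) = -438.3 ⇒ leading (phase φ = -84.2°).

PF = 0.1008 (leading, φ = -84.2°)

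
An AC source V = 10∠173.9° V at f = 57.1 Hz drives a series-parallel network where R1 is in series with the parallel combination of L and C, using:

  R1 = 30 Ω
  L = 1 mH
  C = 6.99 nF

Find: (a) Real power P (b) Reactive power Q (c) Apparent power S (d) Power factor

Step 1 — Angular frequency: ω = 2π·f = 2π·57.1 = 358.8 rad/s.
Step 2 — Component impedances:
  R1: Z = R = 30 Ω
  L: Z = jωL = j·358.8·0.001 = 0 + j0.3588 Ω
  C: Z = 1/(jωC) = -j/(ω·C) = 0 - j3.988e+05 Ω
Step 3 — Parallel branch: L || C = 1/(1/L + 1/C) = 0 + j0.3588 Ω.
Step 4 — Series with R1: Z_total = R1 + (L || C) = 30 + j0.3588 Ω = 30∠0.7° Ω.
Step 5 — Source phasor: V = 10∠173.9° V = -9.943 + j1.063 V.
Step 6 — Current: I = V / Z = -0.331 + j0.03938 A = 0.3333∠173.2° A.
Step 7 — Complex power: S = V·I* = 3.333 + j0.03986 VA.
Step 8 — Real power: P = Re(S) = 3.333 W.
Step 9 — Reactive power: Q = Im(S) = 0.03986 VAR.
Step 10 — Apparent power: |S| = 3.333 VA.
Step 11 — Power factor: PF = P/|S| = 0.9999 (lagging).

(a) P = 3.333 W  (b) Q = 0.03986 VAR  (c) S = 3.333 VA  (d) PF = 0.9999 (lagging)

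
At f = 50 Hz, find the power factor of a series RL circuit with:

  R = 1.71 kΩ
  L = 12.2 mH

Step 1 — Angular frequency: ω = 2π·f = 2π·50 = 314.2 rad/s.
Step 2 — Component impedances:
  R: Z = R = 1710 Ω
  L: Z = jωL = j·314.2·0.0122 = 0 + j3.833 Ω
Step 3 — Series combination: Z_total = R + L = 1710 + j3.833 Ω = 1710∠0.1° Ω.
Step 4 — Power factor: PF = cos(φ) = Re(Z)/|Z| = 1710/1710 = 1.
Step 5 — Type: Im(Z) = 3.833 ⇒ lagging (phase φ = 0.1°).

PF = 1 (lagging, φ = 0.1°)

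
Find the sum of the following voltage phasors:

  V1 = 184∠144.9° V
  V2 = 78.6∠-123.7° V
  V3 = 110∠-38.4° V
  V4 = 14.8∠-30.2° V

Step 1 — Convert each phasor to rectangular form:
  V1 = 184·(cos(144.9°) + j·sin(144.9°)) = -150.5 + j105.8 V
  V2 = 78.6·(cos(-123.7°) + j·sin(-123.7°)) = -43.61 - j65.39 V
  V3 = 110·(cos(-38.4°) + j·sin(-38.4°)) = 86.21 - j68.33 V
  V4 = 14.8·(cos(-30.2°) + j·sin(-30.2°)) = 12.79 - j7.445 V
Step 2 — Sum components: V_total = -95.15 - j35.36 V.
Step 3 — Convert to polar: |V_total| = 101.5 V, ∠V_total = -159.6°.

V_total = 101.5∠-159.6° V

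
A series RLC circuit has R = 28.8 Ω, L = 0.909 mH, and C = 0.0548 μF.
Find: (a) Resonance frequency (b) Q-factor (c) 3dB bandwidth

Step 1 — Resonance: ω₀ = 1/√(LC) = 1/√(0.000909·5.48e-08) = 1.417e+05 rad/s.
Step 2 — f₀ = ω₀/(2π) = 2.255e+04 Hz.
Step 3 — Series Q: Q = ω₀L/R = 1.417e+05·0.000909/28.8 = 4.472.
Step 4 — Bandwidth: Δω = ω₀/Q = 3.168e+04 rad/s; BW = Δω/(2π) = 5043 Hz.

(a) f₀ = 2.255e+04 Hz  (b) Q = 4.472  (c) BW = 5043 Hz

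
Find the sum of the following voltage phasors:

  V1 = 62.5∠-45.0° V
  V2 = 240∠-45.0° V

Step 1 — Convert each phasor to rectangular form:
  V1 = 62.5·(cos(-45.0°) + j·sin(-45.0°)) = 44.19 - j44.19 V
  V2 = 240·(cos(-45.0°) + j·sin(-45.0°)) = 169.7 - j169.7 V
Step 2 — Sum components: V_total = 213.9 - j213.9 V.
Step 3 — Convert to polar: |V_total| = 302.5 V, ∠V_total = -45.0°.

V_total = 302.5∠-45.0° V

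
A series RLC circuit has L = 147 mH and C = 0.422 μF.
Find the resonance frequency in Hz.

Step 1 — Resonance condition Im(Z)=0 gives ω₀ = 1/√(LC).
Step 2 — ω₀ = 1/√(0.147·4.22e-07) = 4015 rad/s.
Step 3 — f₀ = ω₀/(2π) = 639 Hz.

f₀ = 639 Hz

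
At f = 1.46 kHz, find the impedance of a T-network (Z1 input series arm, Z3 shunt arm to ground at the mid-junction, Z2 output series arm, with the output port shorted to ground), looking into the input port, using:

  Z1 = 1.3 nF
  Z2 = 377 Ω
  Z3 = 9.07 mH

Step 1 — Angular frequency: ω = 2π·f = 2π·1460 = 9173 rad/s.
Step 2 — Component impedances:
  Z1: Z = 1/(jωC) = -j/(ω·C) = 0 - j8.385e+04 Ω
  Z2: Z = R = 377 Ω
  Z3: Z = jωL = j·9173·0.00907 = 0 + j83.2 Ω
Step 3 — With the output port shorted to ground, the output series arm Z2 runs from the junction to ground; the shunt arm Z3 also runs from the junction to ground. They appear in parallel: Z3 || Z2 = 17.51 + j79.34 Ω.
Step 4 — Series with input arm Z1: Z_in = Z1 + (Z3 || Z2) = 17.51 - j8.377e+04 Ω = 8.377e+04∠-90.0° Ω.

Z = 17.51 - j8.377e+04 Ω = 8.377e+04∠-90.0° Ω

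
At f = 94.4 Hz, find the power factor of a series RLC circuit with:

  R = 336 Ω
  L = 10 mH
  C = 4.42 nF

Step 1 — Angular frequency: ω = 2π·f = 2π·94.4 = 593.1 rad/s.
Step 2 — Component impedances:
  R: Z = R = 336 Ω
  L: Z = jωL = j·593.1·0.01 = 0 + j5.931 Ω
  C: Z = 1/(jωC) = -j/(ω·C) = 0 - j3.814e+05 Ω
Step 3 — Series combination: Z_total = R + L + C = 336 - j3.814e+05 Ω = 3.814e+05∠-89.9° Ω.
Step 4 — Power factor: PF = cos(φ) = Re(Z)/|Z| = 336/3.8143e+05 = 0.0008809.
Step 5 — Type: Im(Z) = -3.814e+05 ⇒ leading (phase φ = -89.9°).

PF = 0.0008809 (leading, φ = -89.9°)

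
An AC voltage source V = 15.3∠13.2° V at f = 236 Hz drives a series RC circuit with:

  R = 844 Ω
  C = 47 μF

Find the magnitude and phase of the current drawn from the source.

Step 1 — Angular frequency: ω = 2π·f = 2π·236 = 1483 rad/s.
Step 2 — Component impedances:
  R: Z = R = 844 Ω
  C: Z = 1/(jωC) = -j/(ω·C) = 0 - j14.35 Ω
Step 3 — Series combination: Z_total = R + C = 844 - j14.35 Ω = 844.1∠-1.0° Ω.
Step 4 — Source phasor: V = 15.3∠13.2° V = 14.9 + j3.494 V.
Step 5 — Ohm's law: I = V / Z_total = (14.9 + j3.494) / (844 - j14.35) = 0.01757 + j0.004438 A.
Step 6 — Convert to polar: |I| = 0.01813 A, ∠I = 14.2°.

I = 0.01813∠14.2° A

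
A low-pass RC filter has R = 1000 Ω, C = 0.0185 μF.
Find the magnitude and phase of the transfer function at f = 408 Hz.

Step 1 — Angular frequency: ω = 2π·408 = 2564 rad/s.
Step 2 — Transfer function: H(jω) = 1/(1 + jωRC).
Step 3 — Denominator: 1 + jωRC = 1 + j·2564·1000·1.85e-08 = 1 + j0.04743.
Step 4 — H = 0.9978 - j0.04732.
Step 5 — Magnitude: |H| = 0.9989 (-0.0 dB); phase: φ = -2.7°.

|H| = 0.9989 (-0.0 dB), φ = -2.7°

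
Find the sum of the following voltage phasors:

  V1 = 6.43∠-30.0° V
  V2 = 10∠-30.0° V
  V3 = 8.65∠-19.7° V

Step 1 — Convert each phasor to rectangular form:
  V1 = 6.43·(cos(-30.0°) + j·sin(-30.0°)) = 5.569 - j3.215 V
  V2 = 10·(cos(-30.0°) + j·sin(-30.0°)) = 8.66 - j5 V
  V3 = 8.65·(cos(-19.7°) + j·sin(-19.7°)) = 8.144 - j2.916 V
Step 2 — Sum components: V_total = 22.37 - j11.13 V.
Step 3 — Convert to polar: |V_total| = 24.99 V, ∠V_total = -26.5°.

V_total = 24.99∠-26.5° V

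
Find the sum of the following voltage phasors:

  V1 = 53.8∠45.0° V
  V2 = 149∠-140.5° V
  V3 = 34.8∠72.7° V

Step 1 — Convert each phasor to rectangular form:
  V1 = 53.8·(cos(45.0°) + j·sin(45.0°)) = 38.04 + j38.04 V
  V2 = 149·(cos(-140.5°) + j·sin(-140.5°)) = -115 - j94.78 V
  V3 = 34.8·(cos(72.7°) + j·sin(72.7°)) = 10.35 + j33.23 V
Step 2 — Sum components: V_total = -66.58 - j23.51 V.
Step 3 — Convert to polar: |V_total| = 70.61 V, ∠V_total = -160.6°.

V_total = 70.61∠-160.6° V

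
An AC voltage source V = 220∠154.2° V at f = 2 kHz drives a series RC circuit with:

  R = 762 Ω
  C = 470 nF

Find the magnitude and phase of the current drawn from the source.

Step 1 — Angular frequency: ω = 2π·f = 2π·2000 = 1.257e+04 rad/s.
Step 2 — Component impedances:
  R: Z = R = 762 Ω
  C: Z = 1/(jωC) = -j/(ω·C) = 0 - j169.3 Ω
Step 3 — Series combination: Z_total = R + C = 762 - j169.3 Ω = 780.6∠-12.5° Ω.
Step 4 — Source phasor: V = 220∠154.2° V = -198.1 + j95.75 V.
Step 5 — Ohm's law: I = V / Z_total = (-198.1 + j95.75) / (762 - j169.3) = -0.2743 + j0.06471 A.
Step 6 — Convert to polar: |I| = 0.2818 A, ∠I = 166.7°.

I = 0.2818∠166.7° A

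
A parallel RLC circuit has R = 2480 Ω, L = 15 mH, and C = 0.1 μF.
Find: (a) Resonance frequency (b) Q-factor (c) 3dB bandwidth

Step 1 — Resonance: ω₀ = 1/√(LC) = 1/√(0.015·1e-07) = 2.582e+04 rad/s.
Step 2 — f₀ = ω₀/(2π) = 4109 Hz.
Step 3 — Parallel Q: Q = R/(ω₀L) = 2480/(2.582e+04·0.015) = 6.403.
Step 4 — Bandwidth: Δω = ω₀/Q = 4032 rad/s; BW = Δω/(2π) = 641.8 Hz.

(a) f₀ = 4109 Hz  (b) Q = 6.403  (c) BW = 641.8 Hz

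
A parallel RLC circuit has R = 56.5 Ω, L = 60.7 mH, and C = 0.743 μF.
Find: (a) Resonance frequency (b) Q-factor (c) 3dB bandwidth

Step 1 — Resonance: ω₀ = 1/√(LC) = 1/√(0.0607·7.43e-07) = 4709 rad/s.
Step 2 — f₀ = ω₀/(2π) = 749.4 Hz.
Step 3 — Parallel Q: Q = R/(ω₀L) = 56.5/(4709·0.0607) = 0.1977.
Step 4 — Bandwidth: Δω = ω₀/Q = 2.382e+04 rad/s; BW = Δω/(2π) = 3791 Hz.

(a) f₀ = 749.4 Hz  (b) Q = 0.1977  (c) BW = 3791 Hz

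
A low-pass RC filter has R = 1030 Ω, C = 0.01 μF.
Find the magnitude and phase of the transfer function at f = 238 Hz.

Step 1 — Angular frequency: ω = 2π·238 = 1495 rad/s.
Step 2 — Transfer function: H(jω) = 1/(1 + jωRC).
Step 3 — Denominator: 1 + jωRC = 1 + j·1495·1030·1e-08 = 1 + j0.0154.
Step 4 — H = 0.9998 - j0.0154.
Step 5 — Magnitude: |H| = 0.9999 (-0.0 dB); phase: φ = -0.9°.

|H| = 0.9999 (-0.0 dB), φ = -0.9°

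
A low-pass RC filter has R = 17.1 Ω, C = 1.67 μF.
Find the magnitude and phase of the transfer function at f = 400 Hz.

Step 1 — Angular frequency: ω = 2π·400 = 2513 rad/s.
Step 2 — Transfer function: H(jω) = 1/(1 + jωRC).
Step 3 — Denominator: 1 + jωRC = 1 + j·2513·17.1·1.67e-06 = 1 + j0.07177.
Step 4 — H = 0.9949 - j0.0714.
Step 5 — Magnitude: |H| = 0.9974 (-0.0 dB); phase: φ = -4.1°.

|H| = 0.9974 (-0.0 dB), φ = -4.1°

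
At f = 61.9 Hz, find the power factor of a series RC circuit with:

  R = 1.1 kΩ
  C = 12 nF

Step 1 — Angular frequency: ω = 2π·f = 2π·61.9 = 388.9 rad/s.
Step 2 — Component impedances:
  R: Z = R = 1100 Ω
  C: Z = 1/(jωC) = -j/(ω·C) = 0 - j2.143e+05 Ω
Step 3 — Series combination: Z_total = R + C = 1100 - j2.143e+05 Ω = 2.143e+05∠-89.7° Ω.
Step 4 — Power factor: PF = cos(φ) = Re(Z)/|Z| = 1100/2.1427e+05 = 0.005134.
Step 5 — Type: Im(Z) = -2.143e+05 ⇒ leading (phase φ = -89.7°).

PF = 0.005134 (leading, φ = -89.7°)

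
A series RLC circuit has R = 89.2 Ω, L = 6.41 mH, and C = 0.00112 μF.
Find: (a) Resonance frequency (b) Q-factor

Step 1 — Resonance condition Im(Z)=0 gives ω₀ = 1/√(LC).
Step 2 — ω₀ = 1/√(0.00641·1.12e-09) = 3.732e+05 rad/s.
Step 3 — f₀ = ω₀/(2π) = 5.94e+04 Hz.
Step 4 — Series Q: Q = ω₀L/R = 3.732e+05·0.00641/89.2 = 26.82.

(a) f₀ = 5.94e+04 Hz  (b) Q = 26.82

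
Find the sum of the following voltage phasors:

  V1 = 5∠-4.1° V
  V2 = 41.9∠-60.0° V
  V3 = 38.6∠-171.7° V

Step 1 — Convert each phasor to rectangular form:
  V1 = 5·(cos(-4.1°) + j·sin(-4.1°)) = 4.987 - j0.3575 V
  V2 = 41.9·(cos(-60.0°) + j·sin(-60.0°)) = 20.95 - j36.29 V
  V3 = 38.6·(cos(-171.7°) + j·sin(-171.7°)) = -38.2 - j5.572 V
Step 2 — Sum components: V_total = -12.26 - j42.22 V.
Step 3 — Convert to polar: |V_total| = 43.96 V, ∠V_total = -106.2°.

V_total = 43.96∠-106.2° V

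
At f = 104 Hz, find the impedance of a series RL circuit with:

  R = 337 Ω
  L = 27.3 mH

Step 1 — Angular frequency: ω = 2π·f = 2π·104 = 653.5 rad/s.
Step 2 — Component impedances:
  R: Z = R = 337 Ω
  L: Z = jωL = j·653.5·0.0273 = 0 + j17.84 Ω
Step 3 — Series combination: Z_total = R + L = 337 + j17.84 Ω = 337.5∠3.0° Ω.

Z = 337 + j17.84 Ω = 337.5∠3.0° Ω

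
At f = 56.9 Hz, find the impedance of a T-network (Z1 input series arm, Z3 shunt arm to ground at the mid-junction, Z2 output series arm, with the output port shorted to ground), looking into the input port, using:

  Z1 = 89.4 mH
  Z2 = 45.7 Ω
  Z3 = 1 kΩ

Step 1 — Angular frequency: ω = 2π·f = 2π·56.9 = 357.5 rad/s.
Step 2 — Component impedances:
  Z1: Z = jωL = j·357.5·0.0894 = 0 + j31.96 Ω
  Z2: Z = R = 45.7 Ω
  Z3: Z = R = 1000 Ω
Step 3 — With the output port shorted to ground, the output series arm Z2 runs from the junction to ground; the shunt arm Z3 also runs from the junction to ground. They appear in parallel: Z3 || Z2 = 43.7 Ω.
Step 4 — Series with input arm Z1: Z_in = Z1 + (Z3 || Z2) = 43.7 + j31.96 Ω = 54.14∠36.2° Ω.

Z = 43.7 + j31.96 Ω = 54.14∠36.2° Ω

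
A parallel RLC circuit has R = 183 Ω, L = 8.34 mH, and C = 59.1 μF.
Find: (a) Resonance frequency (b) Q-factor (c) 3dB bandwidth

Step 1 — Resonance: ω₀ = 1/√(LC) = 1/√(0.00834·5.91e-05) = 1424 rad/s.
Step 2 — f₀ = ω₀/(2π) = 226.7 Hz.
Step 3 — Parallel Q: Q = R/(ω₀L) = 183/(1424·0.00834) = 15.41.
Step 4 — Bandwidth: Δω = ω₀/Q = 92.46 rad/s; BW = Δω/(2π) = 14.72 Hz.

(a) f₀ = 226.7 Hz  (b) Q = 15.41  (c) BW = 14.72 Hz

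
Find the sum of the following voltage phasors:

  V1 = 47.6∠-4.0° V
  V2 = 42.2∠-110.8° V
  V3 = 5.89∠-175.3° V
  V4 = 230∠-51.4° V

Step 1 — Convert each phasor to rectangular form:
  V1 = 47.6·(cos(-4.0°) + j·sin(-4.0°)) = 47.48 - j3.32 V
  V2 = 42.2·(cos(-110.8°) + j·sin(-110.8°)) = -14.99 - j39.45 V
  V3 = 5.89·(cos(-175.3°) + j·sin(-175.3°)) = -5.87 - j0.4826 V
  V4 = 230·(cos(-51.4°) + j·sin(-51.4°)) = 143.5 - j179.7 V
Step 2 — Sum components: V_total = 170.1 - j223 V.
Step 3 — Convert to polar: |V_total| = 280.5 V, ∠V_total = -52.7°.

V_total = 280.5∠-52.7° V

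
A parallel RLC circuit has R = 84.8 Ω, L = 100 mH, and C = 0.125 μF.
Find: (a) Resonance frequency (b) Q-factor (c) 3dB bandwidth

Step 1 — Resonance: ω₀ = 1/√(LC) = 1/√(0.1·1.25e-07) = 8944 rad/s.
Step 2 — f₀ = ω₀/(2π) = 1424 Hz.
Step 3 — Parallel Q: Q = R/(ω₀L) = 84.8/(8944·0.1) = 0.09481.
Step 4 — Bandwidth: Δω = ω₀/Q = 9.434e+04 rad/s; BW = Δω/(2π) = 1.501e+04 Hz.

(a) f₀ = 1424 Hz  (b) Q = 0.09481  (c) BW = 1.501e+04 Hz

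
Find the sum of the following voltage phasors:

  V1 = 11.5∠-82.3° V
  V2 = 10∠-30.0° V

Step 1 — Convert each phasor to rectangular form:
  V1 = 11.5·(cos(-82.3°) + j·sin(-82.3°)) = 1.541 - j11.4 V
  V2 = 10·(cos(-30.0°) + j·sin(-30.0°)) = 8.66 - j5 V
Step 2 — Sum components: V_total = 10.2 - j16.4 V.
Step 3 — Convert to polar: |V_total| = 19.31 V, ∠V_total = -58.1°.

V_total = 19.31∠-58.1° V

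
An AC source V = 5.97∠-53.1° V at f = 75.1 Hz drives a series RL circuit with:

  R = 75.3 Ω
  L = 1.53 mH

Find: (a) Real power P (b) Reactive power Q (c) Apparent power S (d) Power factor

Step 1 — Angular frequency: ω = 2π·f = 2π·75.1 = 471.9 rad/s.
Step 2 — Component impedances:
  R: Z = R = 75.3 Ω
  L: Z = jωL = j·471.9·0.00153 = 0 + j0.722 Ω
Step 3 — Series combination: Z_total = R + L = 75.3 + j0.722 Ω = 75.3∠0.5° Ω.
Step 4 — Source phasor: V = 5.97∠-53.1° V = 3.585 - j4.774 V.
Step 5 — Current: I = V / Z = 0.04699 - j0.06385 A = 0.07928∠-53.6° A.
Step 6 — Complex power: S = V·I* = 0.4733 + j0.004538 VA.
Step 7 — Real power: P = Re(S) = 0.4733 W.
Step 8 — Reactive power: Q = Im(S) = 0.004538 VAR.
Step 9 — Apparent power: |S| = 0.4733 VA.
Step 10 — Power factor: PF = P/|S| = 1 (lagging).

(a) P = 0.4733 W  (b) Q = 0.004538 VAR  (c) S = 0.4733 VA  (d) PF = 1 (lagging)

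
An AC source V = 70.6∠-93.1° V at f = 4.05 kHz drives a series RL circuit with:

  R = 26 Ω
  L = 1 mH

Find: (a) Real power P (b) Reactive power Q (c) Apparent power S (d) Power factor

Step 1 — Angular frequency: ω = 2π·f = 2π·4050 = 2.545e+04 rad/s.
Step 2 — Component impedances:
  R: Z = R = 26 Ω
  L: Z = jωL = j·2.545e+04·0.001 = 0 + j25.45 Ω
Step 3 — Series combination: Z_total = R + L = 26 + j25.45 Ω = 36.38∠44.4° Ω.
Step 4 — Source phasor: V = 70.6∠-93.1° V = -3.818 - j70.5 V.
Step 5 — Current: I = V / Z = -1.43 - j1.311 A = 1.941∠-137.5° A.
Step 6 — Complex power: S = V·I* = 97.91 + j95.83 VA.
Step 7 — Real power: P = Re(S) = 97.91 W.
Step 8 — Reactive power: Q = Im(S) = 95.83 VAR.
Step 9 — Apparent power: |S| = 137 VA.
Step 10 — Power factor: PF = P/|S| = 0.7147 (lagging).

(a) P = 97.91 W  (b) Q = 95.83 VAR  (c) S = 137 VA  (d) PF = 0.7147 (lagging)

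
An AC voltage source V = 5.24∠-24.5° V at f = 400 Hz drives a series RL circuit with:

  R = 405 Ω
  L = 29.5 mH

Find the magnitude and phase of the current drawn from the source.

Step 1 — Angular frequency: ω = 2π·f = 2π·400 = 2513 rad/s.
Step 2 — Component impedances:
  R: Z = R = 405 Ω
  L: Z = jωL = j·2513·0.0295 = 0 + j74.14 Ω
Step 3 — Series combination: Z_total = R + L = 405 + j74.14 Ω = 411.7∠10.4° Ω.
Step 4 — Source phasor: V = 5.24∠-24.5° V = 4.768 - j2.173 V.
Step 5 — Ohm's law: I = V / Z_total = (4.768 - j2.173) / (405 + j74.14) = 0.01044 - j0.007277 A.
Step 6 — Convert to polar: |I| = 0.01273 A, ∠I = -34.9°.

I = 0.01273∠-34.9° A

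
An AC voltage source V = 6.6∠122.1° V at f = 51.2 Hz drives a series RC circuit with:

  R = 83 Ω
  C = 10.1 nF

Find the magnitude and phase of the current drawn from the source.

Step 1 — Angular frequency: ω = 2π·f = 2π·51.2 = 321.7 rad/s.
Step 2 — Component impedances:
  R: Z = R = 83 Ω
  C: Z = 1/(jωC) = -j/(ω·C) = 0 - j3.078e+05 Ω
Step 3 — Series combination: Z_total = R + C = 83 - j3.078e+05 Ω = 3.078e+05∠-90.0° Ω.
Step 4 — Source phasor: V = 6.6∠122.1° V = -3.507 + j5.591 V.
Step 5 — Ohm's law: I = V / Z_total = (-3.507 + j5.591) / (83 - j3.078e+05) = -1.817e-05 - j1.139e-05 A.
Step 6 — Convert to polar: |I| = 2.144e-05 A, ∠I = -147.9°.

I = 2.144e-05∠-147.9° A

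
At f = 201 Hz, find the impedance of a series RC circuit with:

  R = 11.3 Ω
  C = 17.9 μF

Step 1 — Angular frequency: ω = 2π·f = 2π·201 = 1263 rad/s.
Step 2 — Component impedances:
  R: Z = R = 11.3 Ω
  C: Z = 1/(jωC) = -j/(ω·C) = 0 - j44.24 Ω
Step 3 — Series combination: Z_total = R + C = 11.3 - j44.24 Ω = 45.66∠-75.7° Ω.

Z = 11.3 - j44.24 Ω = 45.66∠-75.7° Ω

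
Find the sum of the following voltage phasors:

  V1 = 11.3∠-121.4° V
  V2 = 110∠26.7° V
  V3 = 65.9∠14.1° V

Step 1 — Convert each phasor to rectangular form:
  V1 = 11.3·(cos(-121.4°) + j·sin(-121.4°)) = -5.887 - j9.645 V
  V2 = 110·(cos(26.7°) + j·sin(26.7°)) = 98.27 + j49.43 V
  V3 = 65.9·(cos(14.1°) + j·sin(14.1°)) = 63.91 + j16.05 V
Step 2 — Sum components: V_total = 156.3 + j55.83 V.
Step 3 — Convert to polar: |V_total| = 166 V, ∠V_total = 19.7°.

V_total = 166∠19.7° V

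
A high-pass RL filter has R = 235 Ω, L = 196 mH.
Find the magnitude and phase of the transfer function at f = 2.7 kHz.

Step 1 — Angular frequency: ω = 2π·2700 = 1.696e+04 rad/s.
Step 2 — Transfer function: H(jω) = jωL/(R + jωL).
Step 3 — Numerator jωL = j·3325; denominator R + jωL = 235 + j3325.
Step 4 — H = 0.995 + j0.07032.
Step 5 — Magnitude: |H| = 0.9975 (-0.0 dB); phase: φ = 4.0°.

|H| = 0.9975 (-0.0 dB), φ = 4.0°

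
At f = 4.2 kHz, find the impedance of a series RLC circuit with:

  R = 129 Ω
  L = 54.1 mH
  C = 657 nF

Step 1 — Angular frequency: ω = 2π·f = 2π·4200 = 2.639e+04 rad/s.
Step 2 — Component impedances:
  R: Z = R = 129 Ω
  L: Z = jωL = j·2.639e+04·0.0541 = 0 + j1428 Ω
  C: Z = 1/(jωC) = -j/(ω·C) = 0 - j57.68 Ω
Step 3 — Series combination: Z_total = R + L + C = 129 + j1370 Ω = 1376∠84.6° Ω.

Z = 129 + j1370 Ω = 1376∠84.6° Ω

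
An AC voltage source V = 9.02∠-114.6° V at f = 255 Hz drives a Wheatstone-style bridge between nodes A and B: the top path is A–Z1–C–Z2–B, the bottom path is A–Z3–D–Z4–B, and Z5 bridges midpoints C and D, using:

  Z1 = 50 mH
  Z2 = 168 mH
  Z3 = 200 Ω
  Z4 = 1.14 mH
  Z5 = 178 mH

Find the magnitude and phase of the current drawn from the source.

Step 1 — Angular frequency: ω = 2π·f = 2π·255 = 1602 rad/s.
Step 2 — Component impedances:
  Z1: Z = jωL = j·1602·0.05 = 0 + j80.11 Ω
  Z2: Z = jωL = j·1602·0.168 = 0 + j269.2 Ω
  Z3: Z = R = 200 Ω
  Z4: Z = jωL = j·1602·0.00114 = 0 + j1.827 Ω
  Z5: Z = jωL = j·1602·0.178 = 0 + j285.2 Ω
Step 3 — Bridge requires nodal analysis (the Z5 bridge couples midpoints C and D, so the two paths cannot be reduced to a simple series/parallel combination). Setting node B to ground and injecting 1 A at node A, the 3-node admittance system at A, C, D solves to V_A = Z_AB = 108.2 + j100.6 Ω = 147.7∠42.9° Ω.
Step 4 — Source phasor: V = 9.02∠-114.6° V = -3.755 - j8.201 V.
Step 5 — Ohm's law: I = V / Z_total = (-3.755 - j8.201) / (108.2 + j100.6) = -0.05644 - j0.02336 A.
Step 6 — Convert to polar: |I| = 0.06108 A, ∠I = -157.5°.

I = 0.06108∠-157.5° A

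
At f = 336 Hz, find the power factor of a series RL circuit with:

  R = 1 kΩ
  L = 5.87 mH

Step 1 — Angular frequency: ω = 2π·f = 2π·336 = 2111 rad/s.
Step 2 — Component impedances:
  R: Z = R = 1000 Ω
  L: Z = jωL = j·2111·0.00587 = 0 + j12.39 Ω
Step 3 — Series combination: Z_total = R + L = 1000 + j12.39 Ω = 1000∠0.7° Ω.
Step 4 — Power factor: PF = cos(φ) = Re(Z)/|Z| = 1000/1000.1 = 0.9999.
Step 5 — Type: Im(Z) = 12.39 ⇒ lagging (phase φ = 0.7°).

PF = 0.9999 (lagging, φ = 0.7°)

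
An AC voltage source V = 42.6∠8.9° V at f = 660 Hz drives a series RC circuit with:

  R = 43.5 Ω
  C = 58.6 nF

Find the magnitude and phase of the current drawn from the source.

Step 1 — Angular frequency: ω = 2π·f = 2π·660 = 4147 rad/s.
Step 2 — Component impedances:
  R: Z = R = 43.5 Ω
  C: Z = 1/(jωC) = -j/(ω·C) = 0 - j4115 Ω
Step 3 — Series combination: Z_total = R + C = 43.5 - j4115 Ω = 4115∠-89.4° Ω.
Step 4 — Source phasor: V = 42.6∠8.9° V = 42.09 + j6.591 V.
Step 5 — Ohm's law: I = V / Z_total = (42.09 + j6.591) / (43.5 - j4115) = -0.001493 + j0.01024 A.
Step 6 — Convert to polar: |I| = 0.01035 A, ∠I = 98.3°.

I = 0.01035∠98.3° A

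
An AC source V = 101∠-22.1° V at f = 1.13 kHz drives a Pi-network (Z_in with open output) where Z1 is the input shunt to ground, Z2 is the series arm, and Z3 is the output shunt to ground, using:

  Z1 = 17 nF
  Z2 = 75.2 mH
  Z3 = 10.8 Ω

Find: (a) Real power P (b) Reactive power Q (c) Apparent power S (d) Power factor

Step 1 — Angular frequency: ω = 2π·f = 2π·1130 = 7100 rad/s.
Step 2 — Component impedances:
  Z1: Z = 1/(jωC) = -j/(ω·C) = 0 - j8285 Ω
  Z2: Z = jωL = j·7100·0.0752 = 0 + j533.9 Ω
  Z3: Z = R = 10.8 Ω
Step 3 — With open output, the series arm Z2 and the output shunt Z3 appear in series to ground: Z2 + Z3 = 10.8 + j533.9 Ω.
Step 4 — Parallel with input shunt Z1: Z_in = Z1 || (Z2 + Z3) = 12.34 + j570.7 Ω = 570.8∠88.8° Ω.
Step 5 — Source phasor: V = 101∠-22.1° V = 93.58 - j38 V.
Step 6 — Current: I = V / Z = -0.06301 - j0.1653 A = 0.1769∠-110.9° A.
Step 7 — Complex power: S = V·I* = 0.3863 + j17.87 VA.
Step 8 — Real power: P = Re(S) = 0.3863 W.
Step 9 — Reactive power: Q = Im(S) = 17.87 VAR.
Step 10 — Apparent power: |S| = 17.87 VA.
Step 11 — Power factor: PF = P/|S| = 0.02162 (lagging).

(a) P = 0.3863 W  (b) Q = 17.87 VAR  (c) S = 17.87 VA  (d) PF = 0.02162 (lagging)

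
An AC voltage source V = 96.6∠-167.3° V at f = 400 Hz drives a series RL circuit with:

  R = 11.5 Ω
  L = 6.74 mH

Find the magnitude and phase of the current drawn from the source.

Step 1 — Angular frequency: ω = 2π·f = 2π·400 = 2513 rad/s.
Step 2 — Component impedances:
  R: Z = R = 11.5 Ω
  L: Z = jωL = j·2513·0.00674 = 0 + j16.94 Ω
Step 3 — Series combination: Z_total = R + L = 11.5 + j16.94 Ω = 20.47∠55.8° Ω.
Step 4 — Source phasor: V = 96.6∠-167.3° V = -94.24 - j21.24 V.
Step 5 — Ohm's law: I = V / Z_total = (-94.24 - j21.24) / (11.5 + j16.94) = -3.443 + j3.225 A.
Step 6 — Convert to polar: |I| = 4.718 A, ∠I = 136.9°.

I = 4.718∠136.9° A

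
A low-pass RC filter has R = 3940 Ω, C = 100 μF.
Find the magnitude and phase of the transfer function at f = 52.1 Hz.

Step 1 — Angular frequency: ω = 2π·52.1 = 327.4 rad/s.
Step 2 — Transfer function: H(jω) = 1/(1 + jωRC).
Step 3 — Denominator: 1 + jωRC = 1 + j·327.4·3940·0.0001 = 1 + j129.
Step 4 — H = 6.011e-05 - j0.007753.
Step 5 — Magnitude: |H| = 0.007753 (-42.2 dB); phase: φ = -89.6°.

|H| = 0.007753 (-42.2 dB), φ = -89.6°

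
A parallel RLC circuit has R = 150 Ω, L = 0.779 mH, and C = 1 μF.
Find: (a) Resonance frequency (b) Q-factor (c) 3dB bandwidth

Step 1 — Resonance: ω₀ = 1/√(LC) = 1/√(0.000779·1e-06) = 3.583e+04 rad/s.
Step 2 — f₀ = ω₀/(2π) = 5702 Hz.
Step 3 — Parallel Q: Q = R/(ω₀L) = 150/(3.583e+04·0.000779) = 5.374.
Step 4 — Bandwidth: Δω = ω₀/Q = 6667 rad/s; BW = Δω/(2π) = 1061 Hz.

(a) f₀ = 5702 Hz  (b) Q = 5.374  (c) BW = 1061 Hz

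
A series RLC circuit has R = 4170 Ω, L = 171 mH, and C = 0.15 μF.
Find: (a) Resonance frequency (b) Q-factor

Step 1 — Resonance condition Im(Z)=0 gives ω₀ = 1/√(LC).
Step 2 — ω₀ = 1/√(0.171·1.5e-07) = 6244 rad/s.
Step 3 — f₀ = ω₀/(2π) = 993.7 Hz.
Step 4 — Series Q: Q = ω₀L/R = 6244·0.171/4170 = 0.256.

(a) f₀ = 993.7 Hz  (b) Q = 0.256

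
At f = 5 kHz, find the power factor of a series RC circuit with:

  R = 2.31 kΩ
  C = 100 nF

Step 1 — Angular frequency: ω = 2π·f = 2π·5000 = 3.142e+04 rad/s.
Step 2 — Component impedances:
  R: Z = R = 2310 Ω
  C: Z = 1/(jωC) = -j/(ω·C) = 0 - j318.3 Ω
Step 3 — Series combination: Z_total = R + C = 2310 - j318.3 Ω = 2332∠-7.8° Ω.
Step 4 — Power factor: PF = cos(φ) = Re(Z)/|Z| = 2310/2332 = 0.9906.
Step 5 — Type: Im(Z) = -318.3 ⇒ leading (phase φ = -7.8°).

PF = 0.9906 (leading, φ = -7.8°)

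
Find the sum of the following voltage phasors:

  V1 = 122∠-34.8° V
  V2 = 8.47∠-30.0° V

Step 1 — Convert each phasor to rectangular form:
  V1 = 122·(cos(-34.8°) + j·sin(-34.8°)) = 100.2 - j69.63 V
  V2 = 8.47·(cos(-30.0°) + j·sin(-30.0°)) = 7.335 - j4.235 V
Step 2 — Sum components: V_total = 107.5 - j73.86 V.
Step 3 — Convert to polar: |V_total| = 130.4 V, ∠V_total = -34.5°.

V_total = 130.4∠-34.5° V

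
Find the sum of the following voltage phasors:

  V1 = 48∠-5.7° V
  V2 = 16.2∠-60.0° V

Step 1 — Convert each phasor to rectangular form:
  V1 = 48·(cos(-5.7°) + j·sin(-5.7°)) = 47.76 - j4.767 V
  V2 = 16.2·(cos(-60.0°) + j·sin(-60.0°)) = 8.1 - j14.03 V
Step 2 — Sum components: V_total = 55.86 - j18.8 V.
Step 3 — Convert to polar: |V_total| = 58.94 V, ∠V_total = -18.6°.

V_total = 58.94∠-18.6° V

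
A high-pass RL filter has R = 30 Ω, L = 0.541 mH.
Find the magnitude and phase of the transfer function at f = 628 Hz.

Step 1 — Angular frequency: ω = 2π·628 = 3946 rad/s.
Step 2 — Transfer function: H(jω) = jωL/(R + jωL).
Step 3 — Numerator jωL = j·2.135; denominator R + jωL = 30 + j2.135.
Step 4 — H = 0.005038 + j0.0708.
Step 5 — Magnitude: |H| = 0.07098 (-23.0 dB); phase: φ = 85.9°.

|H| = 0.07098 (-23.0 dB), φ = 85.9°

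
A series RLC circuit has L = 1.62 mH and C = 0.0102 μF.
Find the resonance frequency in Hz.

Step 1 — Resonance condition Im(Z)=0 gives ω₀ = 1/√(LC).
Step 2 — ω₀ = 1/√(0.00162·1.02e-08) = 2.46e+05 rad/s.
Step 3 — f₀ = ω₀/(2π) = 3.915e+04 Hz.

f₀ = 3.915e+04 Hz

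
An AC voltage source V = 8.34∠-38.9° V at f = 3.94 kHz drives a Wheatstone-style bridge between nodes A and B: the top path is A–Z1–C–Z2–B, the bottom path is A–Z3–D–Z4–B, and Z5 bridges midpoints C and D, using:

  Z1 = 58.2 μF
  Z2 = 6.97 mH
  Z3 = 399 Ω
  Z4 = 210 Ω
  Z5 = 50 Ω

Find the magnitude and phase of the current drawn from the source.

Step 1 — Angular frequency: ω = 2π·f = 2π·3940 = 2.476e+04 rad/s.
Step 2 — Component impedances:
  Z1: Z = 1/(jωC) = -j/(ω·C) = 0 - j0.6941 Ω
  Z2: Z = jωL = j·2.476e+04·0.00697 = 0 + j172.5 Ω
  Z3: Z = R = 399 Ω
  Z4: Z = R = 210 Ω
  Z5: Z = R = 50 Ω
Step 3 — Bridge requires nodal analysis (the Z5 bridge couples midpoints C and D, so the two paths cannot be reduced to a simple series/parallel combination). Setting node B to ground and injecting 1 A at node A, the 3-node admittance system at A, C, D solves to V_A = Z_AB = 80.08 + j117.5 Ω = 142.2∠55.7° Ω.
Step 4 — Source phasor: V = 8.34∠-38.9° V = 6.491 - j5.237 V.
Step 5 — Ohm's law: I = V / Z_total = (6.491 - j5.237) / (80.08 + j117.5) = -0.004736 - j0.05844 A.
Step 6 — Convert to polar: |I| = 0.05864 A, ∠I = -94.6°.

I = 0.05864∠-94.6° A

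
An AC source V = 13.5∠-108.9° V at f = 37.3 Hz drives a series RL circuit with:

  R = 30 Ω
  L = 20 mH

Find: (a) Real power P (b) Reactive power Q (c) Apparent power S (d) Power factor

Step 1 — Angular frequency: ω = 2π·f = 2π·37.3 = 234.4 rad/s.
Step 2 — Component impedances:
  R: Z = R = 30 Ω
  L: Z = jωL = j·234.4·0.02 = 0 + j4.687 Ω
Step 3 — Series combination: Z_total = R + L = 30 + j4.687 Ω = 30.36∠8.9° Ω.
Step 4 — Source phasor: V = 13.5∠-108.9° V = -4.373 - j12.77 V.
Step 5 — Current: I = V / Z = -0.2072 - j0.3934 A = 0.4446∠-117.8° A.
Step 6 — Complex power: S = V·I* = 5.93 + j0.9266 VA.
Step 7 — Real power: P = Re(S) = 5.93 W.
Step 8 — Reactive power: Q = Im(S) = 0.9266 VAR.
Step 9 — Apparent power: |S| = 6.002 VA.
Step 10 — Power factor: PF = P/|S| = 0.988 (lagging).

(a) P = 5.93 W  (b) Q = 0.9266 VAR  (c) S = 6.002 VA  (d) PF = 0.988 (lagging)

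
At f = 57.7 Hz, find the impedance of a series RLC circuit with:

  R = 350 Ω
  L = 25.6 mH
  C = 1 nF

Step 1 — Angular frequency: ω = 2π·f = 2π·57.7 = 362.5 rad/s.
Step 2 — Component impedances:
  R: Z = R = 350 Ω
  L: Z = jωL = j·362.5·0.0256 = 0 + j9.281 Ω
  C: Z = 1/(jωC) = -j/(ω·C) = 0 - j2.758e+06 Ω
Step 3 — Series combination: Z_total = R + L + C = 350 - j2.758e+06 Ω = 2.758e+06∠-90.0° Ω.

Z = 350 - j2.758e+06 Ω = 2.758e+06∠-90.0° Ω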